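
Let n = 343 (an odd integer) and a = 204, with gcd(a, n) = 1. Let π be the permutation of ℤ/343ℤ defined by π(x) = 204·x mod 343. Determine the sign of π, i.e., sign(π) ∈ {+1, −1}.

Start at x=22: 22 → 29 → 85 → 190 → 1 → 204 → 113 → … (one orbit).
19 cycles of lengths [49, 49, 49, 49, 49, 49, 7, 7, 7, 7, 7, 7, 1, 1, 1, 1, 1, 1, 1].
Σ(ℓ_i−1) = 343−19 = 324; sign = (−1)^324 = +1.
The Jacobi symbol (204|343) = +1 (Zolotarev) agrees.

+1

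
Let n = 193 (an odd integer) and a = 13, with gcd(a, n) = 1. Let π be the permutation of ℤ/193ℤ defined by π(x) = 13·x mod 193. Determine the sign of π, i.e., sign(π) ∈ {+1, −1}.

Trace 89: π^k(89) = [89, 192, 180, 24, 119, 3, 39] for k=0..6.
The orbit structure of x ↦ 13x mod 193: 4 orbits of sizes [64, 64, 64, 1].
n − c = 193 − 4 = 189; sign = (−1)^189 = -1.
Check: (13/193) = -1 by Zolotarev.

-1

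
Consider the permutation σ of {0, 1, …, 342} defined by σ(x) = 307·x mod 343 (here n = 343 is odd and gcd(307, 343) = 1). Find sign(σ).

-1

Orbit of 113 under x↦307x: [113, 48, 330, 125, 302, 104, 29]… (length divides ord_343(307)).
Decompose π into cycles: lengths [98, 98, 98, 14, 14, 14, 2, 2, 2, 1] (10 cycles, including the fixed point 0).
sign(π) = (−1)^{n − #cycles} = (−1)^{343−10} = (−1)^333 = -1.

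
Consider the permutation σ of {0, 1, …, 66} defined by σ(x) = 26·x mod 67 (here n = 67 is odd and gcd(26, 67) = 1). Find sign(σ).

Orbit of 47 under x↦26x: [47, 16, 14, 29, 17, 40, 35]… (length divides ord_67(26)).
3 cycles of lengths [33, 33, 1].
Σ(ℓ_i−1) = 67−3 = 64; sign = (−1)^64 = +1.

+1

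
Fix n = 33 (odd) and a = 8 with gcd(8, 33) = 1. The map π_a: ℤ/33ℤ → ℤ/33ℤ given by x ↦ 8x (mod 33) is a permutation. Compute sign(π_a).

Orbit of 31 under x↦8x: [31, 17, 4, 32, 25, 2, 16]… (length divides ord_33(8)).
The orbit structure of x ↦ 8x mod 33: 5 orbits of sizes [10, 10, 10, 2, 1].
sign(π) = (−1)^{n − #cycles} = (−1)^{33−5} = (−1)^28 = +1.
(8|33)_J = +1 (Zolotarev's lemma cross-check).

+1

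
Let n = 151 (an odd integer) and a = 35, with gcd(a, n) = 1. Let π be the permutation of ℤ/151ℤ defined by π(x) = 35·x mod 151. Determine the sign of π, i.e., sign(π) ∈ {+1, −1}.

-1

Start at x=24: 24 → 85 → 106 → 86 → 141 → 103 → 132 → … (one orbit).
π_35 has 2 disjoint cycles with lengths [150, 1] on {0,…,150}.
sign(π) = (−1)^{n − #cycles} = (−1)^{151−2} = (−1)^149 = -1.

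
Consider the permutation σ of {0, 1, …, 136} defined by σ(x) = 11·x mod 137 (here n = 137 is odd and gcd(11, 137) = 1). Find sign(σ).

Orbit of 11 under x↦11x: [11, 121, 98, 119, 76, 14, 17]… (length divides ord_137(11)).
π_11 has 3 disjoint cycles with lengths [68, 68, 1] on {0,…,136}.
With 3 cycles on 137 points, sign = (−1)^{137−3} = +1.
(11|137)_J = +1 (Zolotarev's lemma cross-check).

+1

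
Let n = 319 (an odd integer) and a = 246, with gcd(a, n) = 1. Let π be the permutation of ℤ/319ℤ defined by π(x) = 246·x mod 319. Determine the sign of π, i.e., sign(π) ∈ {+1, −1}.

Start at x=100: 100 → 37 → 170 → 31 → 289 → 276 → 268 → … (one orbit).
Decompose π into cycles: lengths [140, 140, 28, 5, 5, 1] (6 cycles, including the fixed point 0).
Σ(ℓ_i−1) = 319−6 = 313; sign = (−1)^313 = -1.

-1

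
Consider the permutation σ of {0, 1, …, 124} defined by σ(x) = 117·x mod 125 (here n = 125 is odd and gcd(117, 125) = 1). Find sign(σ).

Trace 36: π^k(36) = [36, 87, 54, 68, 81, 102, 59] for k=0..6.
4 cycles of lengths [100, 20, 4, 1].
sign(π) = (−1)^{n − #cycles} = (−1)^{125−4} = (−1)^121 = -1.

-1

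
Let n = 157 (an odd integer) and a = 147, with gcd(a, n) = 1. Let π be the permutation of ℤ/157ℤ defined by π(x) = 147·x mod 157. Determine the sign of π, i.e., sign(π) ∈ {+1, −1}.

+1

Trace 130: π^k(130) = [130, 113, 126, 153, 40, 71, 75] for k=0..6.
5 cycles of lengths [39, 39, 39, 39, 1].
Σ(ℓ_i−1) = 157−5 = 152; sign = (−1)^152 = +1.
The Jacobi symbol (147|157) = +1 (Zolotarev) agrees.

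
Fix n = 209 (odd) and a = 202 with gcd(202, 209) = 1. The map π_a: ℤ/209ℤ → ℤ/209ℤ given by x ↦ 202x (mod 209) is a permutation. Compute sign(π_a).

Orbit of 69 under x↦202x: [69, 144, 37, 159, 141, 58, 12]… (length divides ord_209(202)).
12 cycles of lengths [30, 30, 30, 30, 30, 30, 6, 6, 6, 5, 5, 1].
12 cycles on 209: each ℓ→(−1)^(ℓ−1), product (−1)^197 = -1.
Via Zolotarev, sign(π_{202}) = (202|209) = -1.

-1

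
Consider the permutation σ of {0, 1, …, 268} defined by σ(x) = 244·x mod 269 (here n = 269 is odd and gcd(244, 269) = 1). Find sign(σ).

+1

Start at x=66: 66 → 233 → 93 → 96 → 21 → 13 → 213 → … (one orbit).
Decompose π into cycles: lengths [134, 134, 1] (3 cycles, including the fixed point 0).
Σ(ℓ_i−1) = 269−3 = 266; sign = (−1)^266 = +1.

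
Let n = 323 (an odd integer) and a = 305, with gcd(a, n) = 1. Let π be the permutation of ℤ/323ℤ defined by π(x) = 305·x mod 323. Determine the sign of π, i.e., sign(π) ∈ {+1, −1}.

Trace 305: π^k(305) = [305, 1] for k=0..1.
π_305 has 171 disjoint cycles with lengths [2, 2, 2, 2, 2, 2, 2, 2, 2, 2, 2, 2, 2, 2, 2, 2, 2, 2, 2, 2, 2, 2, 2, 2, 2, 2, 2, 2, 2, 2, 2, 2, 2, 2, 2, 2, 2, 2, 2, 2, 2, 2, 2, 2, 2, 2, 2, 2, 2, 2, 2, 2, 2, 2, 2, 2, 2, 2, 2, 2, 2, 2, 2, 2, 2, 2, 2, 2, 2, 2, 2, 2, 2, 2, 2, 2, 2, 2, 2, 2, 2, 2, 2, 2, 2, 2, 2, 2, 2, 2, 2, 2, 2, 2, 2, 2, 2, 2, 2, 2, 2, 2, 2, 2, 2, 2, 2, 2, 2, 2, 2, 2, 2, 2, 2, 2, 2, 2, 2, 2, 2, 2, 2, 2, 2, 2, 2, 2, 2, 2, 2, 2, 2, 2, 2, 2, 2, 2, 2, 2, 2, 2, 2, 2, 2, 2, 2, 2, 2, 2, 2, 2, 1, 1, 1, 1, 1, 1, 1, 1, 1, 1, 1, 1, 1, 1, 1, 1, 1, 1, 1] on {0,…,322}.
171 cycles on 323: each ℓ→(−1)^(ℓ−1), product (−1)^152 = +1.

+1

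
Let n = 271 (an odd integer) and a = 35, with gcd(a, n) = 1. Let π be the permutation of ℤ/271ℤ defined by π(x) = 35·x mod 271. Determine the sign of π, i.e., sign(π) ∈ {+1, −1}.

Start at x=148: 148 → 31 → 1 → 35 → 141 → 57 → 98 → … (one orbit).
7 cycles of lengths [45, 45, 45, 45, 45, 45, 1].
With 7 cycles on 271 points, sign = (−1)^{271−7} = +1.
The Jacobi symbol (35|271) = +1 (Zolotarev) agrees.

+1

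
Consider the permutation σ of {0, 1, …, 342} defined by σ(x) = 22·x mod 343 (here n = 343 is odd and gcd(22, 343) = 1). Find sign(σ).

+1

Trace 15: π^k(15) = [15, 330, 57, 225, 148, 169, 288] for k=0..6.
π_22 has 19 disjoint cycles with lengths [49, 49, 49, 49, 49, 49, 7, 7, 7, 7, 7, 7, 1, 1, 1, 1, 1, 1, 1] on {0,…,342}.
Σ(ℓ_i−1) = 343−19 = 324; sign = (−1)^324 = +1.
(22|343)_J = +1 (Zolotarev's lemma cross-check).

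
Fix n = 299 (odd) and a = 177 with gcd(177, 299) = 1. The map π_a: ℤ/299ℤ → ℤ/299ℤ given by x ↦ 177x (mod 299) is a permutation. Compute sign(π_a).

-1

Orbit of 25 under x↦177x: [25, 239, 144, 73, 64, 265, 261]… (length divides ord_299(177)).
The orbit structure of x ↦ 177x mod 299: 12 orbits of sizes [44, 44, 44, 44, 44, 44, 11, 11, 4, 4, 4, 1].
Σ(ℓ_i−1) = 299−12 = 287; sign = (−1)^287 = -1.
Zolotarev: (177|299) = -1, matching the cycle-count sign.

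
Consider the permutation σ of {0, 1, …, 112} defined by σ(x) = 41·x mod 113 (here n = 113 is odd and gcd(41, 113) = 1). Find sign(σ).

Orbit of 61 under x↦41x: [61, 15, 50, 16, 91, 2, 82]… (length divides ord_113(41)).
π_41 has 3 disjoint cycles with lengths [56, 56, 1] on {0,…,112}.
n − c = 113 − 3 = 110; sign = (−1)^110 = +1.
Check: (41/113) = +1 by Zolotarev.

+1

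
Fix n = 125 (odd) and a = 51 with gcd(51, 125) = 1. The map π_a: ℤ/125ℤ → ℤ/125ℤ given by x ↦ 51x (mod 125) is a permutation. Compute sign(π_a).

+1

Start at x=1: 1 → 51 → 101 → 26 → 76 → 1 (one orbit).
Cycle lengths of π_51 on ℤ/125ℤ: [5, 5, 5, 5, 5, 5, 5, 5, 5, 5, 5, 5, 5, 5, 5, 5, 5, 5, 5, 5, 1, 1, 1, 1, 1, 1, 1, 1, 1, 1, 1, 1, 1, 1, 1, 1, 1, 1, 1, 1, 1, 1, 1, 1, 1]; 45 cycles in total.
n − c = 125 − 45 = 80; sign = (−1)^80 = +1.
Via Zolotarev, sign(π_{51}) = (51|125) = +1.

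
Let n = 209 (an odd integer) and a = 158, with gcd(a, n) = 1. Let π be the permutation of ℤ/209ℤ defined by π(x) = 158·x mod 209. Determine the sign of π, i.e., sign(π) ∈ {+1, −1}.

+1

Trace 163: π^k(163) = [163, 47, 111, 191, 82, 207, 102] for k=0..6.
9 cycles of lengths [45, 45, 45, 45, 9, 9, 5, 5, 1].
209 − 9 = 200 transpositions; sign(π) = (−1)^200 = +1.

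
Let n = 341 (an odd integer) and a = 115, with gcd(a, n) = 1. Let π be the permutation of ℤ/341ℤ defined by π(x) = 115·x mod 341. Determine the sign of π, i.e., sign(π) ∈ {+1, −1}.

-1

Orbit of 243 under x↦115x: [243, 324, 91, 235, 86, 1, 115]… (length divides ord_341(115)).
Cycle lengths of π_115 on ℤ/341ℤ: [30, 30, 30, 30, 30, 30, 30, 30, 30, 30, 30, 5, 5, 1]; 14 cycles in total.
341 − 14 = 327 transpositions; sign(π) = (−1)^327 = -1.
Check: (115/341) = -1 by Zolotarev.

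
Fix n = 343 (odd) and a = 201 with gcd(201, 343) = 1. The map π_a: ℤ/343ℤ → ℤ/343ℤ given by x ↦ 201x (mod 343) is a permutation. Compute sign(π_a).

-1

Orbit of 52 under x↦201x: [52, 162, 320, 179, 307, 310, 227]… (length divides ord_343(201)).
4 cycles of lengths [294, 42, 6, 1].
343 − 4 = 339 transpositions; sign(π) = (−1)^339 = -1.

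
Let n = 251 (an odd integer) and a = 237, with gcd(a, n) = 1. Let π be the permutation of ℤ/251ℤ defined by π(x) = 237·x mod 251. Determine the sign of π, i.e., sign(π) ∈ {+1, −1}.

+1

Trace 106: π^k(106) = [106, 22, 194, 45, 123, 35, 12] for k=0..6.
The orbit structure of x ↦ 237x mod 251: 3 orbits of sizes [125, 125, 1].
sign(π) = (−1)^{n − #cycles} = (−1)^{251−3} = (−1)^248 = +1.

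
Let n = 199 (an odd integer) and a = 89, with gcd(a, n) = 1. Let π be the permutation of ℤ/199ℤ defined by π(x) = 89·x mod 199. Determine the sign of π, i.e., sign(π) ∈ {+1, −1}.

+1

Trace 31: π^k(31) = [31, 172, 184, 58, 187, 126, 70] for k=0..6.
Decompose π into cycles: lengths [99, 99, 1] (3 cycles, including the fixed point 0).
Σ(ℓ_i−1) = 199−3 = 196; sign = (−1)^196 = +1.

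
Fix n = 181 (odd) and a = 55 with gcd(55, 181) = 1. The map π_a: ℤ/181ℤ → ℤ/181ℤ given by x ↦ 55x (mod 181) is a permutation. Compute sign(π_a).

Orbit of 45 under x↦55x: [45, 122, 13, 172, 48, 106, 38]… (length divides ord_181(55)).
Decompose π into cycles: lengths [90, 90, 1] (3 cycles, including the fixed point 0).
181 − 3 = 178 transpositions; sign(π) = (−1)^178 = +1.

+1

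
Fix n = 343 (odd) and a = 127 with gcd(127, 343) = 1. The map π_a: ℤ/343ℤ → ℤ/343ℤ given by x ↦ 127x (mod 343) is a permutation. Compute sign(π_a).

Orbit of 197 under x↦127x: [197, 323, 204, 183, 260, 92, 22]… (length divides ord_343(127)).
Cycle type of π: 49×6 + 7×6 + 1×7; total 19 cycles.
19 cycles on 343: each ℓ→(−1)^(ℓ−1), product (−1)^324 = +1.

+1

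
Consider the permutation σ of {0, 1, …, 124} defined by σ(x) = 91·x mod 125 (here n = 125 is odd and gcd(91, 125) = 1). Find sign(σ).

+1

Trace 61: π^k(61) = [61, 51, 16, 81, 121, 11, 1] for k=0..6.
Cycle lengths of π_91 on ℤ/125ℤ: [25, 25, 25, 25, 5, 5, 5, 5, 1, 1, 1, 1, 1]; 13 cycles in total.
13 cycles on 125: each ℓ→(−1)^(ℓ−1), product (−1)^112 = +1.
(91|125)_J = +1 (Zolotarev's lemma cross-check).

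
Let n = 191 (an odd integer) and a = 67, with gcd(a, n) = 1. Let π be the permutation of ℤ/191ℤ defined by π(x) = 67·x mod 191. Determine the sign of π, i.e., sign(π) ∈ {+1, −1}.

Start at x=10: 10 → 97 → 5 → 144 → 98 → 72 → 49 → … (one orbit).
Cycle type of π: 95×2 + 1; total 3 cycles.
Σ(ℓ_i−1) = 191−3 = 188; sign = (−1)^188 = +1.
The Jacobi symbol (67|191) = +1 (Zolotarev) agrees.

+1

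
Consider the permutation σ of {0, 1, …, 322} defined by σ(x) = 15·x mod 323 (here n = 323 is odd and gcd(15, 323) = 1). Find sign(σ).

-1

Trace 188: π^k(188) = [188, 236, 310, 128, 305, 53, 149] for k=0..6.
Cycle type of π: 72×4 + 18 + 8×2 + 1; total 8 cycles.
sign(π) = (−1)^{n − #cycles} = (−1)^{323−8} = (−1)^315 = -1.
Zolotarev: (15|323) = -1, matching the cycle-count sign.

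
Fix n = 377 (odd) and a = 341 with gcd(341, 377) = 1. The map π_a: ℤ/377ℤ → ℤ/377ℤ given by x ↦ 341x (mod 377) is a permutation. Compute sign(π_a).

+1

Start at x=354: 354 → 74 → 352 → 146 → 22 → 339 → 237 → … (one orbit).
Cycle lengths of π_341 on ℤ/377ℤ: [42, 42, 42, 42, 42, 42, 42, 42, 14, 14, 3, 3, 3, 3, 1]; 15 cycles in total.
377 − 15 = 362 transpositions; sign(π) = (−1)^362 = +1.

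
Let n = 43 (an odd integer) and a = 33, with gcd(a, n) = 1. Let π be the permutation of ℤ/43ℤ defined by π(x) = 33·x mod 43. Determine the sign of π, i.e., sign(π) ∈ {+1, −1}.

-1

Start at x=17: 17 → 2 → 23 → 28 → 21 → 5 → 36 → … (one orbit).
2 cycles of lengths [42, 1].
43 − 2 = 41 transpositions; sign(π) = (−1)^41 = -1.
The Jacobi symbol (33|43) = -1 (Zolotarev) agrees.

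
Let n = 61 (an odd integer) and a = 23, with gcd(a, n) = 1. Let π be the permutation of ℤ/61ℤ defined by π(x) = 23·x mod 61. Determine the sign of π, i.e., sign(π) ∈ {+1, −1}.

Start at x=20: 20 → 33 → 27 → 11 → 9 → 24 → 3 → … (one orbit).
4 cycles of lengths [20, 20, 20, 1].
n − c = 61 − 4 = 57; sign = (−1)^57 = -1.
The Jacobi symbol (23|61) = -1 (Zolotarev) agrees.

-1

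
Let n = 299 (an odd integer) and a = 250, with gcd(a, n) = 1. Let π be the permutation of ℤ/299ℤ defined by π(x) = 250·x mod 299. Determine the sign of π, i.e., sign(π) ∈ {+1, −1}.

-1

Orbit of 248 under x↦250x: [248, 107, 139, 66, 55, 295, 196]… (length divides ord_299(250)).
π_250 has 10 disjoint cycles with lengths [66, 66, 66, 66, 22, 3, 3, 3, 3, 1] on {0,…,298}.
Σ(ℓ_i−1) = 299−10 = 289; sign = (−1)^289 = -1.
Zolotarev: (250|299) = -1, matching the cycle-count sign.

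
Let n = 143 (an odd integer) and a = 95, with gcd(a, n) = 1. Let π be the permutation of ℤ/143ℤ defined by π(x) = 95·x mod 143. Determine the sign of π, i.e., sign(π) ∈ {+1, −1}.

Start at x=127: 127 → 53 → 30 → 133 → 51 → 126 → 101 → … (one orbit).
The orbit structure of x ↦ 95x mod 143: 8 orbits of sizes [30, 30, 30, 30, 10, 6, 6, 1].
143 − 8 = 135 transpositions; sign(π) = (−1)^135 = -1.
Check: (95/143) = -1 by Zolotarev.

-1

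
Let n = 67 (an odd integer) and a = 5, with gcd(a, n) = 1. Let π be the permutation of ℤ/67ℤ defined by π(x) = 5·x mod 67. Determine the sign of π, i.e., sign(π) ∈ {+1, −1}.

Start at x=5: 5 → 25 → 58 → 22 → 43 → 14 → 3 → … (one orbit).
π_5 has 4 disjoint cycles with lengths [22, 22, 22, 1] on {0,…,66}.
Σ(ℓ_i−1) = 67−4 = 63; sign = (−1)^63 = -1.
Via Zolotarev, sign(π_{5}) = (5|67) = -1.

-1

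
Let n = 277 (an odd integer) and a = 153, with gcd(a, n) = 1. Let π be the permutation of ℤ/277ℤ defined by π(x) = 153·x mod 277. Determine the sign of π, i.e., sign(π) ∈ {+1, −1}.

Orbit of 92 under x↦153x: [92, 226, 230, 11, 21, 166, 191]… (length divides ord_277(153)).
Cycle type of π: 276 + 1; total 2 cycles.
2 cycles on 277: each ℓ→(−1)^(ℓ−1), product (−1)^275 = -1.
The Jacobi symbol (153|277) = -1 (Zolotarev) agrees.

-1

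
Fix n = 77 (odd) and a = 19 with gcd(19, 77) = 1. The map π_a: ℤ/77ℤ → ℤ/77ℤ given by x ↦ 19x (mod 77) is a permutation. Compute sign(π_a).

Trace 19: π^k(19) = [19, 53, 6, 37, 10, 36, 68] for k=0..6.
The orbit structure of x ↦ 19x mod 77: 5 orbits of sizes [30, 30, 10, 6, 1].
Σ(ℓ_i−1) = 77−5 = 72; sign = (−1)^72 = +1.

+1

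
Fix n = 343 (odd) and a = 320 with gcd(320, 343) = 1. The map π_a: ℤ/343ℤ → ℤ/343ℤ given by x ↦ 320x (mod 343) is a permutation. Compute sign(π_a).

-1

Trace 243: π^k(243) = [243, 242, 265, 79, 241, 288, 236] for k=0..6.
The orbit structure of x ↦ 320x mod 343: 4 orbits of sizes [294, 42, 6, 1].
sign(π) = (−1)^{n − #cycles} = (−1)^{343−4} = (−1)^339 = -1.
The Jacobi symbol (320|343) = -1 (Zolotarev) agrees.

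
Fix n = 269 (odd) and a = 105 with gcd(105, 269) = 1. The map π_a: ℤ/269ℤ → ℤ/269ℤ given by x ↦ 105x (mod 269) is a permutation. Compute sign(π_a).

+1

Start at x=37: 37 → 119 → 121 → 62 → 54 → 21 → 53 → … (one orbit).
Cycle lengths of π_105 on ℤ/269ℤ: [67, 67, 67, 67, 1]; 5 cycles in total.
5 cycles on 269: each ℓ→(−1)^(ℓ−1), product (−1)^264 = +1.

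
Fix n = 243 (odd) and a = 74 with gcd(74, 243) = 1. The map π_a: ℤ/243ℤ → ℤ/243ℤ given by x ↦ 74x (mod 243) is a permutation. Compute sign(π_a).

Orbit of 80 under x↦74x: [80, 88, 194, 19, 191, 40, 44]… (length divides ord_243(74)).
Decompose π into cycles: lengths [162, 54, 18, 6, 2, 1] (6 cycles, including the fixed point 0).
243 − 6 = 237 transpositions; sign(π) = (−1)^237 = -1.
(74|243)_J = -1 (Zolotarev's lemma cross-check).

-1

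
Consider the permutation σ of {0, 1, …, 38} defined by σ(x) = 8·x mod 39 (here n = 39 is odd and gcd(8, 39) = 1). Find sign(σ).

Trace 5: π^k(5) = [5, 1, 8, 25] for k=0..3.
Cycle type of π: 4×9 + 2 + 1; total 11 cycles.
n − c = 39 − 11 = 28; sign = (−1)^28 = +1.

+1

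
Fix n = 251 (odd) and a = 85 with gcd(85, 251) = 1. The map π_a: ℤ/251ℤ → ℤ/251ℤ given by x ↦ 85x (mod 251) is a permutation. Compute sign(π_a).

Orbit of 110 under x↦85x: [110, 63, 84, 112, 233, 227, 219]… (length divides ord_251(85)).
π_85 has 3 disjoint cycles with lengths [125, 125, 1] on {0,…,250}.
n − c = 251 − 3 = 248; sign = (−1)^248 = +1.

+1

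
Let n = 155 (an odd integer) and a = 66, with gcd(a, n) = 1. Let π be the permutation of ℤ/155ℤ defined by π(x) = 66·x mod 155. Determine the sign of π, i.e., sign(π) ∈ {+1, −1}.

+1

Orbit of 66 under x↦66x: [66, 16, 126, 101, 1]… (length divides ord_155(66)).
Cycle lengths of π_66 on ℤ/155ℤ: [5, 5, 5, 5, 5, 5, 5, 5, 5, 5, 5, 5, 5, 5, 5, 5, 5, 5, 5, 5, 5, 5, 5, 5, 5, 5, 5, 5, 5, 5, 1, 1, 1, 1, 1]; 35 cycles in total.
Σ(ℓ_i−1) = 155−35 = 120; sign = (−1)^120 = +1.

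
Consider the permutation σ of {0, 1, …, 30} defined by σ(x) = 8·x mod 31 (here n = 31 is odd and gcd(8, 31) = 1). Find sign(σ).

Trace 16: π^k(16) = [16, 4, 1, 8, 2] for k=0..4.
Decompose π into cycles: lengths [5, 5, 5, 5, 5, 5, 1] (7 cycles, including the fixed point 0).
With 7 cycles on 31 points, sign = (−1)^{31−7} = +1.
Check: (8/31) = +1 by Zolotarev.

+1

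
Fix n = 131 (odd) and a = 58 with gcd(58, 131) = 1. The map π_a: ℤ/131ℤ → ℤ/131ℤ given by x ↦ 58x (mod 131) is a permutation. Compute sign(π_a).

Trace 58: π^k(58) = [58, 89, 53, 61, 1] for k=0..4.
π_58 has 27 disjoint cycles with lengths [5, 5, 5, 5, 5, 5, 5, 5, 5, 5, 5, 5, 5, 5, 5, 5, 5, 5, 5, 5, 5, 5, 5, 5, 5, 5, 1] on {0,…,130}.
n − c = 131 − 27 = 104; sign = (−1)^104 = +1.

+1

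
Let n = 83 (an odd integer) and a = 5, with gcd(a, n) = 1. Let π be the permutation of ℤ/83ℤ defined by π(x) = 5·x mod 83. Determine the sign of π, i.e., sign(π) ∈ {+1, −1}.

Orbit of 32 under x↦5x: [32, 77, 53, 16, 80, 68, 8]… (length divides ord_83(5)).
Cycle lengths of π_5 on ℤ/83ℤ: [82, 1]; 2 cycles in total.
83 − 2 = 81 transpositions; sign(π) = (−1)^81 = -1.
The Jacobi symbol (5|83) = -1 (Zolotarev) agrees.

-1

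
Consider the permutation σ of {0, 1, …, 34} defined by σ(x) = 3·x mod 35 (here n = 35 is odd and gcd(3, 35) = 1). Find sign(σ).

Start at x=1: 1 → 3 → 9 → 27 → 11 → 33 → 29 → … (one orbit).
5 cycles of lengths [12, 12, 6, 4, 1].
Σ(ℓ_i−1) = 35−5 = 30; sign = (−1)^30 = +1.

+1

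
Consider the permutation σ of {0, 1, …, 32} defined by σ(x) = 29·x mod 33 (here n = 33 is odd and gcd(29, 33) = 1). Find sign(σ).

Trace 8: π^k(8) = [8, 1, 29, 16, 2, 25, 32] for k=0..6.
5 cycles of lengths [10, 10, 10, 2, 1].
Σ(ℓ_i−1) = 33−5 = 28; sign = (−1)^28 = +1.

+1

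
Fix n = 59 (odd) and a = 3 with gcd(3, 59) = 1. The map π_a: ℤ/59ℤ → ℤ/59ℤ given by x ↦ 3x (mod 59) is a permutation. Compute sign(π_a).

+1

Trace 9: π^k(9) = [9, 27, 22, 7, 21, 4, 12] for k=0..6.
Cycle lengths of π_3 on ℤ/59ℤ: [29, 29, 1]; 3 cycles in total.
sign(π) = (−1)^{n − #cycles} = (−1)^{59−3} = (−1)^56 = +1.
(3|59)_J = +1 (Zolotarev's lemma cross-check).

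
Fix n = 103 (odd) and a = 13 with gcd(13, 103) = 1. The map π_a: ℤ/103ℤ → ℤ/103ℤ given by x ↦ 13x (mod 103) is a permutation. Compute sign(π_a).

Trace 64: π^k(64) = [64, 8, 1, 13, 66, 34, 30] for k=0..6.
Cycle type of π: 17×6 + 1; total 7 cycles.
With 7 cycles on 103 points, sign = (−1)^{103−7} = +1.

+1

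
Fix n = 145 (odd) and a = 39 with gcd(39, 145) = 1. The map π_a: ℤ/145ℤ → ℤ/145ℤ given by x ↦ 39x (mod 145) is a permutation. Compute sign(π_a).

-1

Start at x=124: 124 → 51 → 104 → 141 → 134 → 6 → 89 → … (one orbit).
Cycle type of π: 28×5 + 2×2 + 1; total 8 cycles.
145 − 8 = 137 transpositions; sign(π) = (−1)^137 = -1.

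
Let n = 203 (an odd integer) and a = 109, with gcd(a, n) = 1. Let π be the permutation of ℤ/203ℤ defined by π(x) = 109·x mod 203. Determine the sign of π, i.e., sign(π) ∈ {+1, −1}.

+1

Start at x=86: 86 → 36 → 67 → 198 → 64 → 74 → 149 → … (one orbit).
9 cycles of lengths [42, 42, 42, 42, 14, 14, 3, 3, 1].
n − c = 203 − 9 = 194; sign = (−1)^194 = +1.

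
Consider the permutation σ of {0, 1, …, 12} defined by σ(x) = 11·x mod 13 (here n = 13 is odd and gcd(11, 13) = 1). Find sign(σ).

-1

Orbit of 9 under x↦11x: [9, 8, 10, 6, 1, 11, 4]… (length divides ord_13(11)).
2 cycles of lengths [12, 1].
With 2 cycles on 13 points, sign = (−1)^{13−2} = -1.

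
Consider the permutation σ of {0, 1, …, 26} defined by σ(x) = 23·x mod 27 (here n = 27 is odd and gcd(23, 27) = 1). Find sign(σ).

Start at x=4: 4 → 11 → 10 → 14 → 25 → 8 → 22 → … (one orbit).
Cycle lengths of π_23 on ℤ/27ℤ: [18, 6, 2, 1]; 4 cycles in total.
Σ(ℓ_i−1) = 27−4 = 23; sign = (−1)^23 = -1.

-1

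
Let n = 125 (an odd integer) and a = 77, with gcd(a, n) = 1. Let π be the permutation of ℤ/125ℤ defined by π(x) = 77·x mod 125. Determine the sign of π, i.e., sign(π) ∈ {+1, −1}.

-1

Start at x=88: 88 → 26 → 2 → 29 → 108 → 66 → 82 → … (one orbit).
π_77 has 4 disjoint cycles with lengths [100, 20, 4, 1] on {0,…,124}.
Σ(ℓ_i−1) = 125−4 = 121; sign = (−1)^121 = -1.
Check: (77/125) = -1 by Zolotarev.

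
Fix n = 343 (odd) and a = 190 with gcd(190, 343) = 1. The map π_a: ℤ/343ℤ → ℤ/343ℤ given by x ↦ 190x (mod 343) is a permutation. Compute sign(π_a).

+1

Trace 246: π^k(246) = [246, 92, 330, 274, 267, 309, 57] for k=0..6.
π_190 has 19 disjoint cycles with lengths [49, 49, 49, 49, 49, 49, 7, 7, 7, 7, 7, 7, 1, 1, 1, 1, 1, 1, 1] on {0,…,342}.
Σ(ℓ_i−1) = 343−19 = 324; sign = (−1)^324 = +1.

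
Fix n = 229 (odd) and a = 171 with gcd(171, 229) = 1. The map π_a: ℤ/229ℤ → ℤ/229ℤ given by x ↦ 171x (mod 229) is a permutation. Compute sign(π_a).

+1

Trace 193: π^k(193) = [193, 27, 37, 144, 121, 81, 111] for k=0..6.
Decompose π into cycles: lengths [57, 57, 57, 57, 1] (5 cycles, including the fixed point 0).
229 − 5 = 224 transpositions; sign(π) = (−1)^224 = +1.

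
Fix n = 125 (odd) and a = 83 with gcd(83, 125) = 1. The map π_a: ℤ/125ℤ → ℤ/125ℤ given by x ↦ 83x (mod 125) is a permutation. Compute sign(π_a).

-1

Trace 114: π^k(114) = [114, 87, 96, 93, 94, 52, 66] for k=0..6.
The orbit structure of x ↦ 83x mod 125: 4 orbits of sizes [100, 20, 4, 1].
sign(π) = (−1)^{n − #cycles} = (−1)^{125−4} = (−1)^121 = -1.
The Jacobi symbol (83|125) = -1 (Zolotarev) agrees.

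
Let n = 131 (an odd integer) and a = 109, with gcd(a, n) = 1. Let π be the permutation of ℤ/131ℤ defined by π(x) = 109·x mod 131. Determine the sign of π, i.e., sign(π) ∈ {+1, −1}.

+1

Trace 81: π^k(81) = [81, 52, 35, 16, 41, 15, 63] for k=0..6.
The orbit structure of x ↦ 109x mod 131: 3 orbits of sizes [65, 65, 1].
n − c = 131 − 3 = 128; sign = (−1)^128 = +1.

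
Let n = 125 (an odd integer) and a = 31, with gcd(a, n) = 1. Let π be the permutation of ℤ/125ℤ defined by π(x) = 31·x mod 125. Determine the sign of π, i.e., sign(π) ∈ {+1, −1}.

Start at x=21: 21 → 26 → 56 → 111 → 66 → 46 → 51 → … (one orbit).
The orbit structure of x ↦ 31x mod 125: 13 orbits of sizes [25, 25, 25, 25, 5, 5, 5, 5, 1, 1, 1, 1, 1].
With 13 cycles on 125 points, sign = (−1)^{125−13} = +1.
(31|125)_J = +1 (Zolotarev's lemma cross-check).

+1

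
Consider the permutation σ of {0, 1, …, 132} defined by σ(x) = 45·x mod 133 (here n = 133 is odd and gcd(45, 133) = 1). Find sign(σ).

Trace 1: π^k(1) = [1, 45, 30, 20, 102, 68] for k=0..5.
π_45 has 26 disjoint cycles with lengths [6, 6, 6, 6, 6, 6, 6, 6, 6, 6, 6, 6, 6, 6, 6, 6, 6, 6, 6, 3, 3, 3, 3, 3, 3, 1] on {0,…,132}.
sign(π) = (−1)^{n − #cycles} = (−1)^{133−26} = (−1)^107 = -1.

-1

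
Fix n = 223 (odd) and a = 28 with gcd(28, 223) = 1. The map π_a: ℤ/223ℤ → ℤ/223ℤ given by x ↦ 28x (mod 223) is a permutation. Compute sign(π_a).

Start at x=169: 169 → 49 → 34 → 60 → 119 → 210 → 82 → … (one orbit).
Cycle type of π: 37×6 + 1; total 7 cycles.
sign(π) = (−1)^{n − #cycles} = (−1)^{223−7} = (−1)^216 = +1.

+1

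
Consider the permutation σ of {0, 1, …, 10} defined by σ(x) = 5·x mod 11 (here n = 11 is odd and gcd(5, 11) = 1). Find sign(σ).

+1

Start at x=1: 1 → 5 → 3 → 4 → 9 → 1 (one orbit).
Decompose π into cycles: lengths [5, 5, 1] (3 cycles, including the fixed point 0).
11 − 3 = 8 transpositions; sign(π) = (−1)^8 = +1.
Via Zolotarev, sign(π_{5}) = (5|11) = +1.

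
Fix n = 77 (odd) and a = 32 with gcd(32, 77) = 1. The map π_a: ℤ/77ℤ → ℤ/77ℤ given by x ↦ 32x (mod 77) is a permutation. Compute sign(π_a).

Start at x=1: 1 → 32 → 23 → 43 → 67 → 65 → 1 (one orbit).
Decompose π into cycles: lengths [6, 6, 6, 6, 6, 6, 6, 6, 6, 6, 3, 3, 2, 2, 2, 2, 2, 1] (18 cycles, including the fixed point 0).
With 18 cycles on 77 points, sign = (−1)^{77−18} = -1.
The Jacobi symbol (32|77) = -1 (Zolotarev) agrees.

-1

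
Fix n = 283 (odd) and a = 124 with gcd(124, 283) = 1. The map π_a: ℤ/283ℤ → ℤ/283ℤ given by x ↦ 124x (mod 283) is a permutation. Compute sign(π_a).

-1

Start at x=262: 262 → 226 → 7 → 19 → 92 → 88 → 158 → … (one orbit).
π_124 has 2 disjoint cycles with lengths [282, 1] on {0,…,282}.
n − c = 283 − 2 = 281; sign = (−1)^281 = -1.
(124|283)_J = -1 (Zolotarev's lemma cross-check).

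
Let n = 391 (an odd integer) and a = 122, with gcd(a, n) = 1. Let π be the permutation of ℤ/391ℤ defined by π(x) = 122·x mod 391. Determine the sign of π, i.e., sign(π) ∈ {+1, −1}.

+1

Trace 185: π^k(185) = [185, 283, 118, 320, 331, 109, 4] for k=0..6.
Cycle type of π: 176×2 + 22 + 16 + 1; total 5 cycles.
With 5 cycles on 391 points, sign = (−1)^{391−5} = +1.
The Jacobi symbol (122|391) = +1 (Zolotarev) agrees.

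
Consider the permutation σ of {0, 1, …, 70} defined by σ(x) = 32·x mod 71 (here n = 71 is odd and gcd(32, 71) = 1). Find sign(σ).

+1

Trace 30: π^k(30) = [30, 37, 48, 45, 20, 1, 32] for k=0..6.
Decompose π into cycles: lengths [7, 7, 7, 7, 7, 7, 7, 7, 7, 7, 1] (11 cycles, including the fixed point 0).
11 cycles on 71: each ℓ→(−1)^(ℓ−1), product (−1)^60 = +1.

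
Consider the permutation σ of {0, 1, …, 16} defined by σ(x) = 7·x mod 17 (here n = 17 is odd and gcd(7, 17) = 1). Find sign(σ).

-1

Start at x=4: 4 → 11 → 9 → 12 → 16 → 10 → 2 → … (one orbit).
2 cycles of lengths [16, 1].
17 − 2 = 15 transpositions; sign(π) = (−1)^15 = -1.
The Jacobi symbol (7|17) = -1 (Zolotarev) agrees.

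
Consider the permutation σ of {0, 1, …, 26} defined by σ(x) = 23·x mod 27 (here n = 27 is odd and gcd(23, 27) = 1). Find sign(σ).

Start at x=10: 10 → 14 → 25 → 8 → 22 → 20 → 1 → … (one orbit).
π_23 has 4 disjoint cycles with lengths [18, 6, 2, 1] on {0,…,26}.
sign(π) = (−1)^{n − #cycles} = (−1)^{27−4} = (−1)^23 = -1.

-1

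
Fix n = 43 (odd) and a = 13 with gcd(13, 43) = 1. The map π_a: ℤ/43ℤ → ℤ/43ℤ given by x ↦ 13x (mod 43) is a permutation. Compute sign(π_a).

+1

Orbit of 15 under x↦13x: [15, 23, 41, 17, 6, 35, 25]… (length divides ord_43(13)).
3 cycles of lengths [21, 21, 1].
3 cycles on 43: each ℓ→(−1)^(ℓ−1), product (−1)^40 = +1.
(13|43)_J = +1 (Zolotarev's lemma cross-check).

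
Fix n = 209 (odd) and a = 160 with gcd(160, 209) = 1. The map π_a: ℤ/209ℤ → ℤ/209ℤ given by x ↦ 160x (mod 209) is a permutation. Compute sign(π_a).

+1

Orbit of 151 under x↦160x: [151, 125, 145, 1, 160, 102, 18]… (length divides ord_209(160)).
π_160 has 11 disjoint cycles with lengths [30, 30, 30, 30, 30, 30, 10, 6, 6, 6, 1] on {0,…,208}.
Σ(ℓ_i−1) = 209−11 = 198; sign = (−1)^198 = +1.
Zolotarev: (160|209) = +1, matching the cycle-count sign.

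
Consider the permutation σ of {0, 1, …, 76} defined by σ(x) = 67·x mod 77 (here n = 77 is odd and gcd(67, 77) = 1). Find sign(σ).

+1

Trace 1: π^k(1) = [1, 67, 23] for k=0..2.
The orbit structure of x ↦ 67x mod 77: 33 orbits of sizes [3, 3, 3, 3, 3, 3, 3, 3, 3, 3, 3, 3, 3, 3, 3, 3, 3, 3, 3, 3, 3, 3, 1, 1, 1, 1, 1, 1, 1, 1, 1, 1, 1].
Σ(ℓ_i−1) = 77−33 = 44; sign = (−1)^44 = +1.
The Jacobi symbol (67|77) = +1 (Zolotarev) agrees.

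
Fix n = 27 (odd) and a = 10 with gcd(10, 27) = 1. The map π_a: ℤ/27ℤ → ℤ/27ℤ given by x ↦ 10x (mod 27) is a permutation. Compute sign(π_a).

+1

Start at x=10: 10 → 19 → 1 → 10 (one orbit).
Cycle lengths of π_10 on ℤ/27ℤ: [3, 3, 3, 3, 3, 3, 1, 1, 1, 1, 1, 1, 1, 1, 1]; 15 cycles in total.
Σ(ℓ_i−1) = 27−15 = 12; sign = (−1)^12 = +1.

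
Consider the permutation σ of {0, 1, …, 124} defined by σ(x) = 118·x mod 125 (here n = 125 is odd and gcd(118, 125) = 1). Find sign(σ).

Orbit of 51 under x↦118x: [51, 18, 124, 7, 76, 93, 99]… (length divides ord_125(118)).
Cycle lengths of π_118 on ℤ/125ℤ: [20, 20, 20, 20, 20, 4, 4, 4, 4, 4, 4, 1]; 12 cycles in total.
sign(π) = (−1)^{n − #cycles} = (−1)^{125−12} = (−1)^113 = -1.
Check: (118/125) = -1 by Zolotarev.

-1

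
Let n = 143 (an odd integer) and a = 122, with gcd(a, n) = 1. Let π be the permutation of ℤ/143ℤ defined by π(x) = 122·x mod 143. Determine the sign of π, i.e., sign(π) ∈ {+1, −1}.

-1

Start at x=1: 1 → 122 → 12 → 34 → 1 (one orbit).
The orbit structure of x ↦ 122x mod 143: 44 orbits of sizes [4, 4, 4, 4, 4, 4, 4, 4, 4, 4, 4, 4, 4, 4, 4, 4, 4, 4, 4, 4, 4, 4, 4, 4, 4, 4, 4, 4, 4, 4, 4, 4, 4, 1, 1, 1, 1, 1, 1, 1, 1, 1, 1, 1].
44 cycles on 143: each ℓ→(−1)^(ℓ−1), product (−1)^99 = -1.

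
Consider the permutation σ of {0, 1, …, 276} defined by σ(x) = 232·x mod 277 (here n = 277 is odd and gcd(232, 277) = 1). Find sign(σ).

Start at x=216: 216 → 252 → 17 → 66 → 77 → 136 → 251 → … (one orbit).
Decompose π into cycles: lengths [276, 1] (2 cycles, including the fixed point 0).
With 2 cycles on 277 points, sign = (−1)^{277−2} = -1.
Via Zolotarev, sign(π_{232}) = (232|277) = -1.

-1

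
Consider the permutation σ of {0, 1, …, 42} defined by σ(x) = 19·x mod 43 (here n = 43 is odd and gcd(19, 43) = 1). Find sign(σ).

Trace 13: π^k(13) = [13, 32, 6, 28, 16, 3, 14] for k=0..6.
π_19 has 2 disjoint cycles with lengths [42, 1] on {0,…,42}.
2 cycles on 43: each ℓ→(−1)^(ℓ−1), product (−1)^41 = -1.

-1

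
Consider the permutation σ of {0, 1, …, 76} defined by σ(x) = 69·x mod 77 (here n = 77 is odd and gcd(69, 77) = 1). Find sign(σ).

Start at x=48: 48 → 1 → 69 → 64 → 27 → 15 → 34 → … (one orbit).
12 cycles of lengths [10, 10, 10, 10, 10, 10, 5, 5, 2, 2, 2, 1].
Σ(ℓ_i−1) = 77−12 = 65; sign = (−1)^65 = -1.
Check: (69/77) = -1 by Zolotarev.

-1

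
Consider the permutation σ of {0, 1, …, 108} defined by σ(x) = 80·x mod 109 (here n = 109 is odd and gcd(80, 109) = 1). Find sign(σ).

+1

Trace 49: π^k(49) = [49, 105, 7, 15, 1, 80, 78] for k=0..6.
Decompose π into cycles: lengths [27, 27, 27, 27, 1] (5 cycles, including the fixed point 0).
5 cycles on 109: each ℓ→(−1)^(ℓ−1), product (−1)^104 = +1.
Zolotarev: (80|109) = +1, matching the cycle-count sign.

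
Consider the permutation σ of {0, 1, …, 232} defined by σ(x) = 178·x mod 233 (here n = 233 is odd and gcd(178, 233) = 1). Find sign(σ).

Trace 63: π^k(63) = [63, 30, 214, 113, 76, 14, 162] for k=0..6.
Cycle type of π: 116×2 + 1; total 3 cycles.
n − c = 233 − 3 = 230; sign = (−1)^230 = +1.

+1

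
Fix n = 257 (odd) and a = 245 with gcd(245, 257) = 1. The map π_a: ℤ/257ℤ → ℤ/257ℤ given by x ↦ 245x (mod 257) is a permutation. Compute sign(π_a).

Trace 2: π^k(2) = [2, 233, 31, 142, 95, 145, 59] for k=0..6.
2 cycles of lengths [256, 1].
With 2 cycles on 257 points, sign = (−1)^{257−2} = -1.

-1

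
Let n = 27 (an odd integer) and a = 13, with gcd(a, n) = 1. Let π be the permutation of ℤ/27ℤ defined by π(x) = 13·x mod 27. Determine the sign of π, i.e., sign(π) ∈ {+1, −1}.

+1

Start at x=25: 25 → 1 → 13 → 7 → 10 → 22 → 16 → … (one orbit).
Cycle lengths of π_13 on ℤ/27ℤ: [9, 9, 3, 3, 1, 1, 1]; 7 cycles in total.
7 cycles on 27: each ℓ→(−1)^(ℓ−1), product (−1)^20 = +1.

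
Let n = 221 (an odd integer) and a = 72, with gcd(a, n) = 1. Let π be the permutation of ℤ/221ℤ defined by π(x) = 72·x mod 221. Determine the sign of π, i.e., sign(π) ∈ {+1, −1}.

Orbit of 89 under x↦72x: [89, 220, 149, 120, 21, 186, 132]… (length divides ord_221(72)).
Decompose π into cycles: lengths [12, 12, 12, 12, 12, 12, 12, 12, 12, 12, 12, 12, 12, 12, 12, 12, 12, 4, 4, 4, 4, 1] (22 cycles, including the fixed point 0).
221 − 22 = 199 transpositions; sign(π) = (−1)^199 = -1.
(72|221)_J = -1 (Zolotarev's lemma cross-check).

-1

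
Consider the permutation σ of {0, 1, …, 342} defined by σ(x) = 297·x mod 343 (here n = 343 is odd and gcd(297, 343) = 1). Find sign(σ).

-1

Trace 145: π^k(145) = [145, 190, 178, 44, 34, 151, 257] for k=0..6.
The orbit structure of x ↦ 297x mod 343: 4 orbits of sizes [294, 42, 6, 1].
With 4 cycles on 343 points, sign = (−1)^{343−4} = -1.
The Jacobi symbol (297|343) = -1 (Zolotarev) agrees.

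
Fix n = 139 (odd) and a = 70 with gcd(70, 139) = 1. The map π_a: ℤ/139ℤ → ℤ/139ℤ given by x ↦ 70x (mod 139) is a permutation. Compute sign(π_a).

-1

Trace 88: π^k(88) = [88, 44, 22, 11, 75, 107, 123] for k=0..6.
2 cycles of lengths [138, 1].
2 cycles on 139: each ℓ→(−1)^(ℓ−1), product (−1)^137 = -1.
Check: (70/139) = -1 by Zolotarev.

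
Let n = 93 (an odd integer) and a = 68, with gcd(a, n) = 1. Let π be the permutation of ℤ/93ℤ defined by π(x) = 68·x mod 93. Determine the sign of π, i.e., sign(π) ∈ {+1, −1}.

+1

Orbit of 1 under x↦68x: [1, 68, 67, 92, 25, 26]… (length divides ord_93(68)).
Decompose π into cycles: lengths [6, 6, 6, 6, 6, 6, 6, 6, 6, 6, 6, 6, 6, 6, 6, 2, 1] (17 cycles, including the fixed point 0).
With 17 cycles on 93 points, sign = (−1)^{93−17} = +1.
Zolotarev: (68|93) = +1, matching the cycle-count sign.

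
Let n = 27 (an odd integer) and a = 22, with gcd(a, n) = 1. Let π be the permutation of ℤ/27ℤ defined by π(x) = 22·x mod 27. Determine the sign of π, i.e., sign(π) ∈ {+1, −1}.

+1

Trace 22: π^k(22) = [22, 25, 10, 4, 7, 19, 13] for k=0..6.
The orbit structure of x ↦ 22x mod 27: 7 orbits of sizes [9, 9, 3, 3, 1, 1, 1].
sign(π) = (−1)^{n − #cycles} = (−1)^{27−7} = (−1)^20 = +1.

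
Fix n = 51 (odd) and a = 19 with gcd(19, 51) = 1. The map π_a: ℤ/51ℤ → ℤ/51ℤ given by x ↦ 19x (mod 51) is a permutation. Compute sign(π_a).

+1

Orbit of 4 under x↦19x: [4, 25, 16, 49, 13, 43, 1]… (length divides ord_51(19)).
π_19 has 9 disjoint cycles with lengths [8, 8, 8, 8, 8, 8, 1, 1, 1] on {0,…,50}.
With 9 cycles on 51 points, sign = (−1)^{51−9} = +1.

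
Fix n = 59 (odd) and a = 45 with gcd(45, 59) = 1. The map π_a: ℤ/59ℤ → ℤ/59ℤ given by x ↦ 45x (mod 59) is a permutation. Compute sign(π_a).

Start at x=9: 9 → 51 → 53 → 25 → 4 → 3 → 17 → … (one orbit).
The orbit structure of x ↦ 45x mod 59: 3 orbits of sizes [29, 29, 1].
3 cycles on 59: each ℓ→(−1)^(ℓ−1), product (−1)^56 = +1.

+1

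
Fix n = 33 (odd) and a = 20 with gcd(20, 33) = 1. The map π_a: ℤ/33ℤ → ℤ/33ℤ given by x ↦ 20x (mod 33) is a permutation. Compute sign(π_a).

-1

Trace 16: π^k(16) = [16, 23, 31, 26, 25, 5, 1] for k=0..6.
Cycle lengths of π_20 on ℤ/33ℤ: [10, 10, 5, 5, 2, 1]; 6 cycles in total.
n − c = 33 − 6 = 27; sign = (−1)^27 = -1.
Check: (20/33) = -1 by Zolotarev.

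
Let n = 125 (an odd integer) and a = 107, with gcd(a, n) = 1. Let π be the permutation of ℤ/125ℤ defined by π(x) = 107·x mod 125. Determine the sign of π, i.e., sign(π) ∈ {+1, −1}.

-1

Start at x=76: 76 → 7 → 124 → 18 → 51 → 82 → 24 → … (one orbit).
π_107 has 12 disjoint cycles with lengths [20, 20, 20, 20, 20, 4, 4, 4, 4, 4, 4, 1] on {0,…,124}.
sign(π) = (−1)^{n − #cycles} = (−1)^{125−12} = (−1)^113 = -1.
The Jacobi symbol (107|125) = -1 (Zolotarev) agrees.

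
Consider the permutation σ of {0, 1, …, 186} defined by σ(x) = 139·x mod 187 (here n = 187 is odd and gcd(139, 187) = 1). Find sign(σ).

+1

Start at x=166: 166 → 73 → 49 → 79 → 135 → 65 → 59 → … (one orbit).
5 cycles of lengths [80, 80, 16, 10, 1].
n − c = 187 − 5 = 182; sign = (−1)^182 = +1.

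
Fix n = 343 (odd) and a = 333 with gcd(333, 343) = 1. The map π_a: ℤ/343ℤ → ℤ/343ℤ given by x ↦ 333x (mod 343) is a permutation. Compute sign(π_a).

+1

Trace 109: π^k(109) = [109, 282, 267, 74, 289, 197, 88] for k=0..6.
The orbit structure of x ↦ 333x mod 343: 7 orbits of sizes [147, 147, 21, 21, 3, 3, 1].
With 7 cycles on 343 points, sign = (−1)^{343−7} = +1.
(333|343)_J = +1 (Zolotarev's lemma cross-check).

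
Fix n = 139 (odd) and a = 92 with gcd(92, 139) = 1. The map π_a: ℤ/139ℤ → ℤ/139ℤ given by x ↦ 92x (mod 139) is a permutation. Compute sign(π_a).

Orbit of 16 under x↦92x: [16, 82, 38, 21, 125, 102, 71]… (length divides ord_139(92)).
Decompose π into cycles: lengths [138, 1] (2 cycles, including the fixed point 0).
With 2 cycles on 139 points, sign = (−1)^{139−2} = -1.

-1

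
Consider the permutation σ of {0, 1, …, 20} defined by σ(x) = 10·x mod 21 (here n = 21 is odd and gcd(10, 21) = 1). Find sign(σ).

Orbit of 1 under x↦10x: [1, 10, 16, 13, 4, 19]… (length divides ord_21(10)).
Cycle lengths of π_10 on ℤ/21ℤ: [6, 6, 6, 1, 1, 1]; 6 cycles in total.
With 6 cycles on 21 points, sign = (−1)^{21−6} = -1.

-1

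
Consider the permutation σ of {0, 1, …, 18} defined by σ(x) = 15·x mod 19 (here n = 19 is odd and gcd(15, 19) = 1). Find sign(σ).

Orbit of 18 under x↦15x: [18, 4, 3, 7, 10, 17, 8]… (length divides ord_19(15)).
Cycle type of π: 18 + 1; total 2 cycles.
sign(π) = (−1)^{n − #cycles} = (−1)^{19−2} = (−1)^17 = -1.
Via Zolotarev, sign(π_{15}) = (15|19) = -1.

-1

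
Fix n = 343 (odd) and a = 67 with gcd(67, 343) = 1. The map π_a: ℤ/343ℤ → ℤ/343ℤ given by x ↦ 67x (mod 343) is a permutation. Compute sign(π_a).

+1

Orbit of 177 under x↦67x: [177, 197, 165, 79, 148, 312, 324]… (length divides ord_343(67)).
π_67 has 31 disjoint cycles with lengths [21, 21, 21, 21, 21, 21, 21, 21, 21, 21, 21, 21, 21, 21, 3, 3, 3, 3, 3, 3, 3, 3, 3, 3, 3, 3, 3, 3, 3, 3, 1] on {0,…,342}.
n − c = 343 − 31 = 312; sign = (−1)^312 = +1.
The Jacobi symbol (67|343) = +1 (Zolotarev) agrees.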